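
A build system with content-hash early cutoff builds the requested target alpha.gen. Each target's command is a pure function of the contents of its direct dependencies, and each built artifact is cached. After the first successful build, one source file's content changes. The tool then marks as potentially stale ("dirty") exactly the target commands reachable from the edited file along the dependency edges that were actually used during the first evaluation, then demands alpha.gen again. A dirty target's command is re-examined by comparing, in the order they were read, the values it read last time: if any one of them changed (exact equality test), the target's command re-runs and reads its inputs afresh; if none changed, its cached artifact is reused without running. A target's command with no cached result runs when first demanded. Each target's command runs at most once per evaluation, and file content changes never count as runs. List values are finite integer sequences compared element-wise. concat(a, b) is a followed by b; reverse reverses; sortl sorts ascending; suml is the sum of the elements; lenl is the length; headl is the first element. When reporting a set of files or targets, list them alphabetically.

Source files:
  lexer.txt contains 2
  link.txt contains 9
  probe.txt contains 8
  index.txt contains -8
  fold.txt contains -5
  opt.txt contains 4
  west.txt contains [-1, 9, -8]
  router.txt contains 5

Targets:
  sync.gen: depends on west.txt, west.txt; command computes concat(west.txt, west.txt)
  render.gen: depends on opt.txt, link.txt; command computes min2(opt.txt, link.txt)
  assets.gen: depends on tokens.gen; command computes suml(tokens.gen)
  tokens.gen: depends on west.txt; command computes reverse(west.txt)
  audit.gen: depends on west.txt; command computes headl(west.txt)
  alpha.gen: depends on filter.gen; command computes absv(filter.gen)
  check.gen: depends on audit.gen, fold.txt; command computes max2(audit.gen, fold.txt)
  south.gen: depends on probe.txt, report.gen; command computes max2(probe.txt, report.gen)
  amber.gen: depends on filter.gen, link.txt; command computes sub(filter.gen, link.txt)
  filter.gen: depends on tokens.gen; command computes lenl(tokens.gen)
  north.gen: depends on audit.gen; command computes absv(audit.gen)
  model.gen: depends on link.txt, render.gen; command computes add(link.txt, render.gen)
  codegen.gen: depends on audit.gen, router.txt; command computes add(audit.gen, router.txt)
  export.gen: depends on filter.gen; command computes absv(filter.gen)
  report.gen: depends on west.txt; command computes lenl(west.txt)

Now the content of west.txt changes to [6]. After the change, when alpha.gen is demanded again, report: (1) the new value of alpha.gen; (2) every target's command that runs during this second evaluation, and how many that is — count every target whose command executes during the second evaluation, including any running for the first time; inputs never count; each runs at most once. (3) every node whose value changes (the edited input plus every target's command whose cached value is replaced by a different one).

New value of alpha.gen: 1.
Target commands that run: alpha.gen, filter.gen, tokens.gen — 3 in total.
Values that change: alpha.gen, filter.gen, tokens.gen, west.txt.

First evaluation (everything demanded from the output):
  tokens.gen = reverse([-1, 9, -8]) = [-8, 9, -1]
  filter.gen = lenl([-8, 9, -1]) = 3
  alpha.gen = absv(3) = 3

Propagation after the edit:
  tokens.gen: runs — west.txt [-1, 9, -8]->[6]; result [6].
  filter.gen: runs — tokens.gen [-8, 9, -1]->[6]; result 1.
  alpha.gen: runs — filter.gen 3->1; result 1.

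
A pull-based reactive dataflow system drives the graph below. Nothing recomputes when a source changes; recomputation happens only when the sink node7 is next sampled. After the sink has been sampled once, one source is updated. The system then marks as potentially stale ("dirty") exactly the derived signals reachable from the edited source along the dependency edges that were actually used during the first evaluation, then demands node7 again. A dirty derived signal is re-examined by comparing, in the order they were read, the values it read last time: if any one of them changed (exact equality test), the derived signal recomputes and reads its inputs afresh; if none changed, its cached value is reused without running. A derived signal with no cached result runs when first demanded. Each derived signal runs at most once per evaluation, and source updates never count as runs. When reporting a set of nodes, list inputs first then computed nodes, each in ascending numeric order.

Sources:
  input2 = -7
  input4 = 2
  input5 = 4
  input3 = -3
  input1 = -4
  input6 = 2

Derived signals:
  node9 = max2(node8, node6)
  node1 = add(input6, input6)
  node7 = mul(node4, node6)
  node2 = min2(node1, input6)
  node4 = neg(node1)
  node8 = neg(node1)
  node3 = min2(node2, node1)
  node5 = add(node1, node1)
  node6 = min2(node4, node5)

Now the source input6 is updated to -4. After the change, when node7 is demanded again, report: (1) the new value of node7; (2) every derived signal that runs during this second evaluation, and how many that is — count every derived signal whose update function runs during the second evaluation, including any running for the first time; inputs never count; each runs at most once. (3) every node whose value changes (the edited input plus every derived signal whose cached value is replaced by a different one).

First evaluation (everything demanded from the output):
  node1 = add(2, 2) = 4
  node4 = neg(4) = -4
  node5 = add(4, 4) = 8
  node6 = min2(-4, 8) = -4
  node7 = mul(-4, -4) = 16

Propagation after the edit:
  node1: runs — input6 2->-4; input6 2->-4; result -8.
  node4: runs — node1 4->-8; result 8.
  node5: runs — node1 4->-8; node1 4->-8; result -16.
  node6: runs — node4 -4->8; node5 8->-16; result -16.
  node7: runs — node4 -4->8; node6 -4->-16; result -128.

New value of node7: -128.
Derived signals that run: node1, node4, node5, node6, node7 — 5 in total.
Values that change: input6, node1, node4, node5, node6, node7.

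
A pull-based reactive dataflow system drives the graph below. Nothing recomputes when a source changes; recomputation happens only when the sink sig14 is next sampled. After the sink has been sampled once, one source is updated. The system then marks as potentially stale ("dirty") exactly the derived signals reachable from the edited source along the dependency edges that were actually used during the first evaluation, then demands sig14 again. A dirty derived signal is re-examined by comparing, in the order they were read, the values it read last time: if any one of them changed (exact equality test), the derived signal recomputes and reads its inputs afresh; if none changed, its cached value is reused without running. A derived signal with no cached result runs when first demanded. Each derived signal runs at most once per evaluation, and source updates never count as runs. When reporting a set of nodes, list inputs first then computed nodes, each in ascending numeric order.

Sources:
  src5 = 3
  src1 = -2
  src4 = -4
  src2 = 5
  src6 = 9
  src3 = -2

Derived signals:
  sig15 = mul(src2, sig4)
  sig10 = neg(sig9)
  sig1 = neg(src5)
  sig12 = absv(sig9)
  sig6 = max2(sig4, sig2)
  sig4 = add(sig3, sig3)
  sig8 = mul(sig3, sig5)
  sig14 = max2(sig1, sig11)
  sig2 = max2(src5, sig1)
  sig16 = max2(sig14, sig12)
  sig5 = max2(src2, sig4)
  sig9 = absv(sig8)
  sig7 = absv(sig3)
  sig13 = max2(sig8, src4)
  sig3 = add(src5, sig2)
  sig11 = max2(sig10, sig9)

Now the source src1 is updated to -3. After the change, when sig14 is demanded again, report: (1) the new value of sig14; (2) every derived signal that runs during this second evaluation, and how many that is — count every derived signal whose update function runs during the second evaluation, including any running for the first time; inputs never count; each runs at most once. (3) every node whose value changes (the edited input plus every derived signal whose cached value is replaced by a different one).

New value of sig14: 72.
Derived signals that run: none — 0 in total.
Values that change: src1.
Key observation: src1 is never demanded by the output, so the edit triggers no recomputation at all.

First evaluation (everything demanded from the output):
  sig1 = neg(3) = -3
  sig2 = max2(3, -3) = 3
  sig3 = add(3, 3) = 6
  sig4 = add(6, 6) = 12
  sig5 = max2(5, 12) = 12
  sig8 = mul(6, 12) = 72
  sig9 = absv(72) = 72
  sig10 = neg(72) = -72
  sig11 = max2(-72, 72) = 72
  sig14 = max2(-3, 72) = 72

Propagation after the edit:
  src1 feeds no computation that the output demands — nothing is marked dirty and nothing runs.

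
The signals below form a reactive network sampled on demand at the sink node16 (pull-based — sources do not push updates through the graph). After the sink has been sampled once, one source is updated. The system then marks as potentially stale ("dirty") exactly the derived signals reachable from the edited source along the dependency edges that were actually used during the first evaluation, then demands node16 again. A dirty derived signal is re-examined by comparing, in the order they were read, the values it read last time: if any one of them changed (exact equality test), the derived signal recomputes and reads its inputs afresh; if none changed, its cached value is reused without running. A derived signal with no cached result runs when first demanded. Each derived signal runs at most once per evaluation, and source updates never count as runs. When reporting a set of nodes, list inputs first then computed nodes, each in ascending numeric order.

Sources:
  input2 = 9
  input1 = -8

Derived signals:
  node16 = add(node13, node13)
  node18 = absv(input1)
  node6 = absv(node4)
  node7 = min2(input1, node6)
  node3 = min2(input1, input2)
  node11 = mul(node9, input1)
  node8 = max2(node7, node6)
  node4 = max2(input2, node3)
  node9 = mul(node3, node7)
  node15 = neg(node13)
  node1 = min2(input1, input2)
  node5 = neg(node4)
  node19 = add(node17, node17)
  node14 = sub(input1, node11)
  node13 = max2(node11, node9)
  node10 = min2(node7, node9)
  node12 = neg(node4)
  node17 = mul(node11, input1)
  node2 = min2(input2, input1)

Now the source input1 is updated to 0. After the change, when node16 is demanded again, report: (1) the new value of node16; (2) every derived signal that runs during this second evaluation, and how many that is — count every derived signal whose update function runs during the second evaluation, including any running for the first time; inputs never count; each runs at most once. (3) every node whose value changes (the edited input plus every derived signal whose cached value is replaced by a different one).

node16 now evaluates to 0.
Run set: node3, node4, node7, node9, node11, node13, node16 (7 run).
Changed values: input1, node3, node7, node9, node11, node13, node16.
The important point: at node6 every value read last time is unchanged, so the dirty flag clears without a run.

Initial pass — values computed on the first demand:
  node3 = min2(-8, 9) = -8
  node4 = max2(9, -8) = 9
  node6 = absv(9) = 9
  node7 = min2(-8, 9) = -8
  node9 = mul(-8, -8) = 64
  node11 = mul(64, -8) = -512
  node13 = max2(-512, 64) = 64
  node16 = add(64, 64) = 128

Second demand — change propagation:
  node3: re-runs because input1 -8->0; new result 0.
  node4: re-runs because node3 -8->0; new result 9 (unchanged).
  node6: re-examined; everything it read last time is the same (node4 unchanged) — cache 9 kept, no run.
  node7: re-runs because input1 -8->0; new result 0.
  node9: re-runs because node3 -8->0; node7 -8->0; new result 0.
  node11: re-runs because node9 64->0; input1 -8->0; new result 0.
  node13: re-runs because node11 -512->0; node9 64->0; new result 0.
  node16: re-runs because node13 64->0; node13 64->0; new result 0.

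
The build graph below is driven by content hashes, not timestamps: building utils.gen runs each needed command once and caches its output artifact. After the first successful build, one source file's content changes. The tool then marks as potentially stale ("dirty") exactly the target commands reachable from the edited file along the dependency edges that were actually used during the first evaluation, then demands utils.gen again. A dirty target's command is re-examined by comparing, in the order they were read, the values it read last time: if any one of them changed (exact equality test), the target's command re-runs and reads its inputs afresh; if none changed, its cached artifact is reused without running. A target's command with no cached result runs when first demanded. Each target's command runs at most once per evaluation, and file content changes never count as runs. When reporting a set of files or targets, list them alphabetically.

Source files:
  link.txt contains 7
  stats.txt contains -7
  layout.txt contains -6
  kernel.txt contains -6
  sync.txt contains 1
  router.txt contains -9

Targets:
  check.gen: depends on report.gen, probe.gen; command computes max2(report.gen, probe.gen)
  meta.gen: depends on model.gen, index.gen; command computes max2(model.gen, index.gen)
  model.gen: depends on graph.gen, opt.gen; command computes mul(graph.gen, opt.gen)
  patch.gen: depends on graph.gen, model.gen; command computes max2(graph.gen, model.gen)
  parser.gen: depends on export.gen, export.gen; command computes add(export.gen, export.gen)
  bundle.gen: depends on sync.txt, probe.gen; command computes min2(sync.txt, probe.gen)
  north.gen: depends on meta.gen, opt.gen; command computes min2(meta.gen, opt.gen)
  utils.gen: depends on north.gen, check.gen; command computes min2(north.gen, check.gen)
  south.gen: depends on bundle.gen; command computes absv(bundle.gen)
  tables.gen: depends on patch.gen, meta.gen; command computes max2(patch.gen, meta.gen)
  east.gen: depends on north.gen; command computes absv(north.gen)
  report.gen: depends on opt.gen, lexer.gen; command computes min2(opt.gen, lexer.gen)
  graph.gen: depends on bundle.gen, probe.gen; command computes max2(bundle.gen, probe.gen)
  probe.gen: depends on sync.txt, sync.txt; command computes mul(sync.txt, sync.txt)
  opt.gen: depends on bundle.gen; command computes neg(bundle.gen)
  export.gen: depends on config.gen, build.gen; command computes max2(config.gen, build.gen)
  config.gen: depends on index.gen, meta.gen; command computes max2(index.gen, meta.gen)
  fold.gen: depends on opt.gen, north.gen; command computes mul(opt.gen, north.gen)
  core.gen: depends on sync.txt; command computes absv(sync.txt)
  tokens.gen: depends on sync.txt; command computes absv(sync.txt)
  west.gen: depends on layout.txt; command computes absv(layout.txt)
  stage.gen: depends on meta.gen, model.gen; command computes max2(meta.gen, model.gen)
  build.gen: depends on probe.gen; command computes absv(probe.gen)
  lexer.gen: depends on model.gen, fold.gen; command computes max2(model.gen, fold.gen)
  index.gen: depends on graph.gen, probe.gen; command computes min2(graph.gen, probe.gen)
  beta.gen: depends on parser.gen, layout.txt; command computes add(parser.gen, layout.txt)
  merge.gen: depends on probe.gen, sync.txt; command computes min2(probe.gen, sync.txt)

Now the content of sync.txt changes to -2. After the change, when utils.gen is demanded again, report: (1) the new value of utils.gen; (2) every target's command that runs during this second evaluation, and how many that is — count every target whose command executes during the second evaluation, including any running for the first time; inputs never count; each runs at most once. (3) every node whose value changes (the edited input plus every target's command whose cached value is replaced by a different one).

Initial pass — values computed on the first demand:
  probe.gen = mul(1, 1) = 1
  bundle.gen = min2(1, 1) = 1
  graph.gen = max2(1, 1) = 1
  index.gen = min2(1, 1) = 1
  opt.gen = neg(1) = -1
  model.gen = mul(1, -1) = -1
  meta.gen = max2(-1, 1) = 1
  north.gen = min2(1, -1) = -1
  fold.gen = mul(-1, -1) = 1
  lexer.gen = max2(-1, 1) = 1
  report.gen = min2(-1, 1) = -1
  check.gen = max2(-1, 1) = 1
  utils.gen = min2(-1, 1) = -1

Second demand — change propagation:
  probe.gen: re-runs because sync.txt 1->-2; sync.txt 1->-2; new result 4.
  bundle.gen: re-runs because sync.txt 1->-2; probe.gen 1->4; new result -2.
  graph.gen: re-runs because bundle.gen 1->-2; probe.gen 1->4; new result 4.
  index.gen: re-runs because graph.gen 1->4; probe.gen 1->4; new result 4.
  opt.gen: re-runs because bundle.gen 1->-2; new result 2.
  model.gen: re-runs because graph.gen 1->4; opt.gen -1->2; new result 8.
  meta.gen: re-runs because model.gen -1->8; index.gen 1->4; new result 8.
  north.gen: re-runs because meta.gen 1->8; opt.gen -1->2; new result 2.
  fold.gen: re-runs because opt.gen -1->2; north.gen -1->2; new result 4.
  lexer.gen: re-runs because model.gen -1->8; fold.gen 1->4; new result 8.
  report.gen: re-runs because opt.gen -1->2; lexer.gen 1->8; new result 2.
  check.gen: re-runs because report.gen -1->2; probe.gen 1->4; new result 4.
  utils.gen: re-runs because north.gen -1->2; check.gen 1->4; new result 2.

utils.gen now evaluates to 2.
Run set: bundle.gen, check.gen, fold.gen, graph.gen, index.gen, lexer.gen, meta.gen, model.gen, north.gen, opt.gen, probe.gen, report.gen, utils.gen (13 run).
Changed values: bundle.gen, check.gen, fold.gen, graph.gen, index.gen, lexer.gen, meta.gen, model.gen, north.gen, opt.gen, probe.gen, report.gen, sync.txt, utils.gen.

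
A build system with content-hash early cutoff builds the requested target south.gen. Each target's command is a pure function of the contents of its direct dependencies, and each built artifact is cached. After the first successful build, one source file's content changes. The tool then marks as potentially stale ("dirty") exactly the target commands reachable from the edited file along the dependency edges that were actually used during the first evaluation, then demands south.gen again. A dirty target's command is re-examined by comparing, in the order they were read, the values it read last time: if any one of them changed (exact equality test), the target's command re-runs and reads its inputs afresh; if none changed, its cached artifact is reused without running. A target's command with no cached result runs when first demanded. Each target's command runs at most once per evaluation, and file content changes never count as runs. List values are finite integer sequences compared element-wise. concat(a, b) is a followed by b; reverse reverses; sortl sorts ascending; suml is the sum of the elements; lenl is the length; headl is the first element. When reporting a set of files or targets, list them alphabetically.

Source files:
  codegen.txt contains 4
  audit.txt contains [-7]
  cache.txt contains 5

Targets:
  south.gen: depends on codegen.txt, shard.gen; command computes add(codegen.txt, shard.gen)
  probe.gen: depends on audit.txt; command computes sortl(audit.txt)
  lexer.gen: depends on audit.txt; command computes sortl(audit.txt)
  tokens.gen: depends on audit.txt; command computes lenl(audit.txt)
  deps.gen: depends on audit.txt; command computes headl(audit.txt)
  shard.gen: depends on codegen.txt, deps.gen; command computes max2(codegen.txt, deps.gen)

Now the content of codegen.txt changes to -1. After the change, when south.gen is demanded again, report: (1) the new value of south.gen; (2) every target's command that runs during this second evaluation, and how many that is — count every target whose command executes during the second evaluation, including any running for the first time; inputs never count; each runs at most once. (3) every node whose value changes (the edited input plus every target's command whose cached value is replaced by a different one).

New value of south.gen: -2.
Target commands that run: shard.gen, south.gen — 2 in total.
Values that change: codegen.txt, shard.gen, south.gen.

First evaluation (everything demanded from the output):
  deps.gen = headl([-7]) = -7
  shard.gen = max2(4, -7) = 4
  south.gen = add(4, 4) = 8

Propagation after the edit:
  shard.gen: runs — codegen.txt 4->-1; result -1.
  south.gen: runs — codegen.txt 4->-1; shard.gen 4->-1; result -2.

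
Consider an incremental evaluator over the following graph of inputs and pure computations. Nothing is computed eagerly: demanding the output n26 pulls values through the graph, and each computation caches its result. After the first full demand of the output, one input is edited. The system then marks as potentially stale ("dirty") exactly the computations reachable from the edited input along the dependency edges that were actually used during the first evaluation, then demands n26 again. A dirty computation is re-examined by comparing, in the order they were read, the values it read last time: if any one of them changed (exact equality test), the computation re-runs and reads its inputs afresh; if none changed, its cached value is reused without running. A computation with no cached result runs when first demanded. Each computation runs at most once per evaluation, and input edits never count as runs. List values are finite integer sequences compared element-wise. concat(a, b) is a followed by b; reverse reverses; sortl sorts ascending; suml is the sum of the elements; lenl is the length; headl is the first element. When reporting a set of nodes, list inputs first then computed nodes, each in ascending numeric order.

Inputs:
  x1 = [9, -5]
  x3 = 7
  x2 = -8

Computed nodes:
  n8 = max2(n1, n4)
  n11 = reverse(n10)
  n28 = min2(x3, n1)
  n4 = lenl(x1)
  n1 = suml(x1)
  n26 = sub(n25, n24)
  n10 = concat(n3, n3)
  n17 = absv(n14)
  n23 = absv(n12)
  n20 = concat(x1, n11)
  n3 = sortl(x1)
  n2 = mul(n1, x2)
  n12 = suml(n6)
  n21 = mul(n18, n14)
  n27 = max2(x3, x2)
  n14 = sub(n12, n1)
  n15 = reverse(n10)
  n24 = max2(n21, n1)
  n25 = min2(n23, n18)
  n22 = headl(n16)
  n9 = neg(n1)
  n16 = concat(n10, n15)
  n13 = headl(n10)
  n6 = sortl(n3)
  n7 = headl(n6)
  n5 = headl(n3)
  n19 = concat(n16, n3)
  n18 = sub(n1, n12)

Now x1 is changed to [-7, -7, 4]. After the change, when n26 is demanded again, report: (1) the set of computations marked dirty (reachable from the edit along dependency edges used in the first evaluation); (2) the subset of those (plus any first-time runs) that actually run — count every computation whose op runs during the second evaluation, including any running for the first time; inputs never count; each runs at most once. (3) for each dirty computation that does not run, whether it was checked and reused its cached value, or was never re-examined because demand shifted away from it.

Initial pass — values computed on the first demand:
  n1 = suml([9, -5]) = 4
  n3 = sortl([9, -5]) = [-5, 9]
  n6 = sortl([-5, 9]) = [-5, 9]
  n12 = suml([-5, 9]) = 4
  n14 = sub(4, 4) = 0
  n18 = sub(4, 4) = 0
  n21 = mul(0, 0) = 0
  n23 = absv(4) = 4
  n24 = max2(0, 4) = 4
  n25 = min2(4, 0) = 0
  n26 = sub(0, 4) = -4

Second demand — change propagation:
  n1: re-runs because x1 [9, -5]->[-7, -7, 4]; new result -10.
  n3: re-runs because x1 [9, -5]->[-7, -7, 4]; new result [-7, -7, 4].
  n6: re-runs because n3 [-5, 9]->[-7, -7, 4]; new result [-7, -7, 4].
  n12: re-runs because n6 [-5, 9]->[-7, -7, 4]; new result -10.
  n14: re-runs because n12 4->-10; n1 4->-10; new result 0 (unchanged).
  n18: re-runs because n1 4->-10; n12 4->-10; new result 0 (unchanged).
  n21: re-examined; everything it read last time is the same (n18 unchanged, n14 unchanged) — cache 0 kept, no run.
  n23: re-runs because n12 4->-10; new result 10.
  n24: re-runs because n1 4->-10; new result 0.
  n25: re-runs because n23 4->10; new result 0 (unchanged).
  n26: re-runs because n24 4->0; new result 0.

The important point: at n21 every value read last time is unchanged, so the dirty flag clears without a run.

Dirty set: n1, n3, n6, n12, n14, n18, n21, n23, n24, n25, n26.
Run set: n1, n3, n6, n12, n14, n18, n23, n24, n25, n26 (10 run).
Re-examined without running (cache reused): n21.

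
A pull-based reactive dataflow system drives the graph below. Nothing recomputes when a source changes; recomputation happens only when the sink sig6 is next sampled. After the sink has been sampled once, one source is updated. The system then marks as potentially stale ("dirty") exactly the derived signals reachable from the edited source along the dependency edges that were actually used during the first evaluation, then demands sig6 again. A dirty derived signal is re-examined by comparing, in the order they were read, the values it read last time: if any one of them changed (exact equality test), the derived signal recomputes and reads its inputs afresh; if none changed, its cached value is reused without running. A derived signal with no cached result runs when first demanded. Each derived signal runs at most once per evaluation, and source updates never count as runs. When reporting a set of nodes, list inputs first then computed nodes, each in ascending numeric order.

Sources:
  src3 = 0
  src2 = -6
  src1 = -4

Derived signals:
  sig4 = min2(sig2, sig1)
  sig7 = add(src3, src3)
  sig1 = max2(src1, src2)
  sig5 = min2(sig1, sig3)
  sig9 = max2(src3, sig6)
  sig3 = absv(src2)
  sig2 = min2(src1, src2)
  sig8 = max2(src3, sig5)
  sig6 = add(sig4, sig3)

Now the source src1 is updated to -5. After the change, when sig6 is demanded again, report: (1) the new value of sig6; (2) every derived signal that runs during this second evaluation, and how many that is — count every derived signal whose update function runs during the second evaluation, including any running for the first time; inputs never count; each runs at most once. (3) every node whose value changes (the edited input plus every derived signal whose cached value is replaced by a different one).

First evaluation (everything demanded from the output):
  sig1 = max2(-4, -6) = -4
  sig2 = min2(-4, -6) = -6
  sig3 = absv(-6) = 6
  sig4 = min2(-6, -4) = -6
  sig6 = add(-6, 6) = 0

Propagation after the edit:
  sig1: runs — src1 -4->-5; result -5.
  sig2: runs — src1 -4->-5; result -6 (same value as before).
  sig4: runs — sig1 -4->-5; result -6 (same value as before).
  sig6: checked — values it read are unchanged (sig4 unchanged, sig3 unchanged); reused cached 0 without running.

Key observation: the cutoff stops propagation at sig6 — its inputs' values are unchanged, so it reuses its cache.

New value of sig6: 0.
Derived signals that run: sig1, sig2, sig4 — 3 in total.
Values that change: src1, sig1.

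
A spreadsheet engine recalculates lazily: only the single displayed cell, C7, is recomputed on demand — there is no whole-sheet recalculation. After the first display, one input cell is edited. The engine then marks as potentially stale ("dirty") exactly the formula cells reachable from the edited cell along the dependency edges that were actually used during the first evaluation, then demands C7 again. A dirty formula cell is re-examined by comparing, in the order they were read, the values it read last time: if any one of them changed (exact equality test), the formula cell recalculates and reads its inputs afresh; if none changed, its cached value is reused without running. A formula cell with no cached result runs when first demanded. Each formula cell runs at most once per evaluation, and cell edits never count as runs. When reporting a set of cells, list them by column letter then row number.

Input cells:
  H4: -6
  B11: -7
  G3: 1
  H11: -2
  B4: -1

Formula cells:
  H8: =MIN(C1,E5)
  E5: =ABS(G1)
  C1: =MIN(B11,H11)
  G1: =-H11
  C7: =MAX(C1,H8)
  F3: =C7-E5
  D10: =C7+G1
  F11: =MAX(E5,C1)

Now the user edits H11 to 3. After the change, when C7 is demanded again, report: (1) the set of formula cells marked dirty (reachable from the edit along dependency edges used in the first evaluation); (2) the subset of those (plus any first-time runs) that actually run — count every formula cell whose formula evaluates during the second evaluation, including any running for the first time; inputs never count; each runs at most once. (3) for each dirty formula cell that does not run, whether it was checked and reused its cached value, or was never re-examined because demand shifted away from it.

Marked dirty: C1, C7, E5, G1, H8.
Formula cells that run: C1, E5, G1, H8 — 4 in total.
Checked but reused from cache: C7.
Key observation: the cutoff stops propagation at C7 — its inputs' values are unchanged, so it reuses its cache.

First evaluation (everything demanded from the output):
  C1 = MIN(-7, -2) = -7
  G1 = -(-2) = 2
  E5 = ABS(2) = 2
  H8 = MIN(-7, 2) = -7
  C7 = MAX(-7, -7) = -7

Propagation after the edit:
  C1: runs — H11 -2->3; result -7 (same value as before).
  G1: runs — H11 -2->3; result -3.
  E5: runs — G1 2->-3; result 3.
  H8: runs — E5 2->3; result -7 (same value as before).
  C7: checked — values it read are unchanged (C1 unchanged, H8 unchanged); reused cached -7 without running.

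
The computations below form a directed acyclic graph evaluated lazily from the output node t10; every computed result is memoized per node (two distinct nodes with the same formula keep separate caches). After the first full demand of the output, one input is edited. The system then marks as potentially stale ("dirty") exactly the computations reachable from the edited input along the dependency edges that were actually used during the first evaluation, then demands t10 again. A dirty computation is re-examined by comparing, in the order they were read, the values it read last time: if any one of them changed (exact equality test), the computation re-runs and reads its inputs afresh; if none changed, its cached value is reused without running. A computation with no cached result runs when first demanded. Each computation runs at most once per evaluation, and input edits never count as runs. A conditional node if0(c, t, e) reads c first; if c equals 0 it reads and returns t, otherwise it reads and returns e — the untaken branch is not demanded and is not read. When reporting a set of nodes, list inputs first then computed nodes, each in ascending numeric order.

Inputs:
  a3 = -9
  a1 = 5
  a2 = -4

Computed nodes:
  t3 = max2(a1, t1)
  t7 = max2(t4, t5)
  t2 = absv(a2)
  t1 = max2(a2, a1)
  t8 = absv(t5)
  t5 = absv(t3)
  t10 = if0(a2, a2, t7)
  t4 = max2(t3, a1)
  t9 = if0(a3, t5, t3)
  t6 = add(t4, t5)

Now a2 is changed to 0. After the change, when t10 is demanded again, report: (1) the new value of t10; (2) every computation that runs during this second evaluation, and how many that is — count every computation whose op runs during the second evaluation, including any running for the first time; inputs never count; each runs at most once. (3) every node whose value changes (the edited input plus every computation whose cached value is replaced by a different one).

Demanding t10 again yields 0.
1 computations run: t10.
The nodes whose values change: a2, t10.
Note the branch switch — demand abandons t1, t3, t4, t5, t7, which are never re-examined.

First demand of the output computes:
  t1 = max2(-4, 5) = 5
  t3 = max2(5, 5) = 5
  t4 = max2(5, 5) = 5
  t5 = absv(5) = 5
  t7 = max2(5, 5) = 5
  t10 = if0(a2=-4 -> else branch t7) = 5

After the edit, cleaning proceeds:
  t1: stays stale; no demand reaches it after the flip.
  t3: stays stale; no demand reaches it after the flip.
  t4: stays stale; no demand reaches it after the flip.
  t5: stays stale; no demand reaches it after the flip.
  t7: stays stale; no demand reaches it after the flip.
  t10: a read changed (a2 -4->0) — executes, giving 0.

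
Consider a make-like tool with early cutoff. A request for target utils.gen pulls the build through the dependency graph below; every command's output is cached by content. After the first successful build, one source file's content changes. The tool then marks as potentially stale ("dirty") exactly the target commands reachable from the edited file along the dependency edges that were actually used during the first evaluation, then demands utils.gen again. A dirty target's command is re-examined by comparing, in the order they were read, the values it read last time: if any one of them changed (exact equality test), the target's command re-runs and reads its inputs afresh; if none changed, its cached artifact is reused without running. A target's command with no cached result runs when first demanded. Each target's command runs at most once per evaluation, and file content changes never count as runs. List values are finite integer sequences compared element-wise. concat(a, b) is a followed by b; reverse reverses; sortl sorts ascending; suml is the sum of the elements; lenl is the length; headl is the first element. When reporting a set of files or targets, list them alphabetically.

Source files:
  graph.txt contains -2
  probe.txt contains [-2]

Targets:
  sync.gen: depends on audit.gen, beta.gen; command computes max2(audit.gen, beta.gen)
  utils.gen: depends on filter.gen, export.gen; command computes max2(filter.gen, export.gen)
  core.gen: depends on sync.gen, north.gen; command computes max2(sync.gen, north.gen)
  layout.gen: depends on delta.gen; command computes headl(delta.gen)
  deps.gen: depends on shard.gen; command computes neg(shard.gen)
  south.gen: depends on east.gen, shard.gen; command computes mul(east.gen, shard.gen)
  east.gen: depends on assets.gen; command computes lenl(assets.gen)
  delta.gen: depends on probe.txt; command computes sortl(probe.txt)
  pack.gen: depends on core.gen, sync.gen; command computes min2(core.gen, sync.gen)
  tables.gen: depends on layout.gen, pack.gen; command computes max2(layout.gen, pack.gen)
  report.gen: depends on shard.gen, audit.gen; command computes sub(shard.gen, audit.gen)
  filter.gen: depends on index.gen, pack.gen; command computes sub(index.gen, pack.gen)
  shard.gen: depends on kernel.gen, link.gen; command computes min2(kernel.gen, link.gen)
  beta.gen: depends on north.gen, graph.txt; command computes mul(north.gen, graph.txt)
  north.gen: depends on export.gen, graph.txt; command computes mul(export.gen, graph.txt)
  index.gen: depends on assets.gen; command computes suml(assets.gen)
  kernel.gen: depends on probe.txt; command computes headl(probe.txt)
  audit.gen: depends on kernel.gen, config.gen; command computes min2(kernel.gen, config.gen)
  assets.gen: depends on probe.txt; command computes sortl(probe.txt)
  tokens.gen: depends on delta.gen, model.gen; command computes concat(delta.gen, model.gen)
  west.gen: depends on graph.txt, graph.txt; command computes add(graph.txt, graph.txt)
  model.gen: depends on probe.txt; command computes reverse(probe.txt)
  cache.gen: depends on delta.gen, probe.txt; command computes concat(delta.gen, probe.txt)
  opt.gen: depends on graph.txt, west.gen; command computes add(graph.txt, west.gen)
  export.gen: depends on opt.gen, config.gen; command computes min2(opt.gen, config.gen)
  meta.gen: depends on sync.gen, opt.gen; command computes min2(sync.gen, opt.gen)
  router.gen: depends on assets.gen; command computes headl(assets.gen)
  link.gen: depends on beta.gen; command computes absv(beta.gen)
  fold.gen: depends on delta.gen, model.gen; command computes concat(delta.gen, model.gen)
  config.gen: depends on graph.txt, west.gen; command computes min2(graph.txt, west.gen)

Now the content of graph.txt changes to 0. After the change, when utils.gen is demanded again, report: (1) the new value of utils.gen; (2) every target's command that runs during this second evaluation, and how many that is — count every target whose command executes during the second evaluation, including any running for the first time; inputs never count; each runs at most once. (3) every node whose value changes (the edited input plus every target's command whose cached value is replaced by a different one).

Demanding utils.gen again yields 0.
12 target commands run: audit.gen, beta.gen, config.gen, core.gen, export.gen, filter.gen, north.gen, opt.gen, pack.gen, sync.gen, utils.gen, west.gen.
The nodes whose values change: audit.gen, beta.gen, config.gen, core.gen, export.gen, filter.gen, graph.txt, north.gen, opt.gen, pack.gen, sync.gen, utils.gen, west.gen.

First demand of the output computes:
  assets.gen = sortl([-2]) = [-2]
  index.gen = suml([-2]) = -2
  kernel.gen = headl([-2]) = -2
  west.gen = add(-2, -2) = -4
  config.gen = min2(-2, -4) = -4
  audit.gen = min2(-2, -4) = -4
  opt.gen = add(-2, -4) = -6
  export.gen = min2(-6, -4) = -6
  north.gen = mul(-6, -2) = 12
  beta.gen = mul(12, -2) = -24
  sync.gen = max2(-4, -24) = -4
  core.gen = max2(-4, 12) = 12
  pack.gen = min2(12, -4) = -4
  filter.gen = sub(-2, -4) = 2
  utils.gen = max2(2, -6) = 2

After the edit, cleaning proceeds:
  west.gen: a read changed (graph.txt -2->0; graph.txt -2->0) — executes, giving 0.
  config.gen: a read changed (graph.txt -2->0; west.gen -4->0) — executes, giving 0.
  audit.gen: a read changed (config.gen -4->0) — executes, giving -2.
  opt.gen: a read changed (graph.txt -2->0; west.gen -4->0) — executes, giving 0.
  export.gen: a read changed (opt.gen -6->0; config.gen -4->0) — executes, giving 0.
  north.gen: a read changed (export.gen -6->0; graph.txt -2->0) — executes, giving 0.
  beta.gen: a read changed (north.gen 12->0; graph.txt -2->0) — executes, giving 0.
  sync.gen: a read changed (audit.gen -4->-2; beta.gen -24->0) — executes, giving 0.
  core.gen: a read changed (sync.gen -4->0; north.gen 12->0) — executes, giving 0.
  pack.gen: a read changed (core.gen 12->0; sync.gen -4->0) — executes, giving 0.
  filter.gen: a read changed (pack.gen -4->0) — executes, giving -2.
  utils.gen: a read changed (filter.gen 2->-2; export.gen -6->0) — executes, giving 0.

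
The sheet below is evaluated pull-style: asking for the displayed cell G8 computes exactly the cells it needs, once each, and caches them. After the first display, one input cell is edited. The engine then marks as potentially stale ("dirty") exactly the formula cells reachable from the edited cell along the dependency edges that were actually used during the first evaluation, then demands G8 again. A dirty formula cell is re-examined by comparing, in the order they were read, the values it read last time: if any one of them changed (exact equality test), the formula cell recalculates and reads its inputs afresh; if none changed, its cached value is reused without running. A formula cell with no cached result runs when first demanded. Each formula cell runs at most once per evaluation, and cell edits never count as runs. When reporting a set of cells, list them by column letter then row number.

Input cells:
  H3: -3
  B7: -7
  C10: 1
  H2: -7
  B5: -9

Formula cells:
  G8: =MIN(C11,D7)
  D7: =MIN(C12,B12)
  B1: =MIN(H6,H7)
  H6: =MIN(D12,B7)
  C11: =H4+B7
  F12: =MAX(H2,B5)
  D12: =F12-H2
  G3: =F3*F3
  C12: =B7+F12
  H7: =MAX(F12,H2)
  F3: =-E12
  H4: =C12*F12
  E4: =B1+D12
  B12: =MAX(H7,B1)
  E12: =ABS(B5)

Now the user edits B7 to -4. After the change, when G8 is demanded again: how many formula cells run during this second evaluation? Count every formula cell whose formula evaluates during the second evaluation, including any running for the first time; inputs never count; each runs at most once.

First demand of the output computes:
  F12 = MAX(-7, -9) = -7
  C12 = -7 + -7 = -14
  D12 = -7 - -7 = 0
  H4 = -14 * -7 = 98
  C11 = 98 + -7 = 91
  H6 = MIN(0, -7) = -7
  H7 = MAX(-7, -7) = -7
  B1 = MIN(-7, -7) = -7
  B12 = MAX(-7, -7) = -7
  D7 = MIN(-14, -7) = -14
  G8 = MIN(91, -14) = -14

After the edit, cleaning proceeds:
  C12: a read changed (B7 -7->-4) — executes, giving -11.
  H4: a read changed (C12 -14->-11) — executes, giving 77.
  C11: a read changed (H4 98->77; B7 -7->-4) — executes, giving 73.
  H6: a read changed (B7 -7->-4) — executes, giving -4.
  B1: a read changed (H6 -7->-4) — executes, giving -7 — identical to its old value.
  B12: dirty, but its reads are unchanged (H7 unchanged, B1 unchanged); cached -7 stands.
  D7: a read changed (C12 -14->-11) — executes, giving -11.
  G8: a read changed (C11 91->73; D7 -14->-11) — executes, giving -11.

Note where the cutoff bites: B12 is checked, finds nothing changed, and keeps its cache.

7 formula cells run: B1, C11, C12, D7, G8, H4, H6.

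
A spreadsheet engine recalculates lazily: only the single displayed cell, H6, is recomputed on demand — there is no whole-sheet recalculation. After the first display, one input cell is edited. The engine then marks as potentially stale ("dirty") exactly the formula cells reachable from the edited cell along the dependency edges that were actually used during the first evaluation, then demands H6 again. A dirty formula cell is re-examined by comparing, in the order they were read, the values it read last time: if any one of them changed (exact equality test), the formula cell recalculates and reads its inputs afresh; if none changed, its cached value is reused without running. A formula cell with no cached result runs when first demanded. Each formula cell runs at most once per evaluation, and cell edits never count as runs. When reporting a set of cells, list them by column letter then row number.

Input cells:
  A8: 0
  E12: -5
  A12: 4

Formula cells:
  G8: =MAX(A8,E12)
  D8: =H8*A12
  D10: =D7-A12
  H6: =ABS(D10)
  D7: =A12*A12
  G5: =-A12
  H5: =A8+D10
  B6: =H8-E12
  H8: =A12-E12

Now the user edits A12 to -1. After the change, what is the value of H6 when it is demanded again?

New value of H6: 2.

First evaluation (everything demanded from the output):
  D7 = 4 * 4 = 16
  D10 = 16 - 4 = 12
  H6 = ABS(12) = 12

Propagation after the edit:
  D7: runs — A12 4->-1; A12 4->-1; result 1.
  D10: runs — D7 16->1; A12 4->-1; result 2.
  H6: runs — D10 12->2; result 2.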